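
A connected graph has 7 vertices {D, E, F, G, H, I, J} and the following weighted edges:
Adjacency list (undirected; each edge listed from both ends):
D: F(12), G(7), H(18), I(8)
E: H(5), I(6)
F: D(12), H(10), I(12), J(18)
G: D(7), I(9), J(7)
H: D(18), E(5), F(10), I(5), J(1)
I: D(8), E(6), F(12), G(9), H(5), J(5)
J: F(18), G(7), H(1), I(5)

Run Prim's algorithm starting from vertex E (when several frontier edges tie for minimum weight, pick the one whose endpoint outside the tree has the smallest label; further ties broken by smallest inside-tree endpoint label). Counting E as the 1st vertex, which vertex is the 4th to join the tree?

Prim's algorithm from E:
Step 1: frontier [E–H 5, E–I 6] → take E–H (5); add H.
Step 2: frontier [E–I 6, H–J 1, H–I 5, F–H 10, D–H 18] → take H–J (1); add J.
Step 3: frontier [E–I 6, H–I 5, F–H 10, D–H 18, I–J 5, G–J 7, F–J 18] → take H–I (5); add I.
Step 4: frontier [F–H 10, D–H 18, D–I 8, G–I 9, F–I 12, G–J 7, F–J 18] → take G–J (7); add G.
Step 5: frontier [D–G 7, F–H 10, D–H 18, D–I 8, F–I 12, F–J 18] → take D–G (7); add D.
Step 6: frontier [D–F 12, F–H 10, F–I 12, F–J 18] → take F–H (10); add F.
Vertex order: E, H, J, I, G, D, F. The 4th vertex is I.

I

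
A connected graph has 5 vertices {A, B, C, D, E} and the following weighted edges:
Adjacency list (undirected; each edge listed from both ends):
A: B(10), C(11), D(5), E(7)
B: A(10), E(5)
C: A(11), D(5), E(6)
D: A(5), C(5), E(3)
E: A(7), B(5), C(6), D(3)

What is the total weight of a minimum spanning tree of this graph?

Kruskal's algorithm — process edges by increasing weight (ties by edge label):
D E (3): add — endpoints in different components.
A D (5): add — endpoints in different components.
B E (5): add — endpoints in different components.
C D (5): add — endpoints in different components.
MST edges: D E, A D, B E, C D; total weight 3+5+5+5 = 18.

18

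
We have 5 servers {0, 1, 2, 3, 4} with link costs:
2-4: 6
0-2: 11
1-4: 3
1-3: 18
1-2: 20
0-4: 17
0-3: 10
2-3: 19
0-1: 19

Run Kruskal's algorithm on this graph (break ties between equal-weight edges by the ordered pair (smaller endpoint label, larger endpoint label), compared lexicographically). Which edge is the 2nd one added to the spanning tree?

2-4

Kruskal: consider edges lightest-first.
1-4 (3): add — endpoints in different components.
2-4 (6): add — endpoints in different components.
0-3 (10): add — endpoints in different components.
0-2 (11): add — endpoints in different components.
The 2nd edge added is 2-4.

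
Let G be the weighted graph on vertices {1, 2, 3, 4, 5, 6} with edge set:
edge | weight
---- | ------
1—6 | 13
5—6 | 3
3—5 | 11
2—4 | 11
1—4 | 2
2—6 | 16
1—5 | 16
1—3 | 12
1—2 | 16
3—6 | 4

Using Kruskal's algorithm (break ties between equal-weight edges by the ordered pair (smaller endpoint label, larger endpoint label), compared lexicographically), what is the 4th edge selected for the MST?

2-4

Kruskal's algorithm — process edges by increasing weight (ties by edge label):
1—4 (2): add — endpoints in different components.
5—6 (3): add — endpoints in different components.
3—6 (4): add — endpoints in different components.
2—4 (11): add — endpoints in different components.
3—5 (11): skip — 3 and 5 already connected.
1—3 (12): add — endpoints in different components.
The 4th edge added is 2—4.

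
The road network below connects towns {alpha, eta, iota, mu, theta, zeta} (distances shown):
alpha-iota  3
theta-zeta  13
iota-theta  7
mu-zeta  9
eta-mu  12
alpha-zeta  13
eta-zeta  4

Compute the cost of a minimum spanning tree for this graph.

Prim's algorithm from eta:
Step 1: frontier [eta-zeta 4, eta-mu 12] → take eta-zeta (4); add zeta.
Step 2: frontier [eta-mu 12, mu-zeta 9, alpha-zeta 13, theta-zeta 13] → take mu-zeta (9); add mu.
Step 3: frontier [alpha-zeta 13, theta-zeta 13] → take alpha-zeta (13); add alpha.
Step 4: frontier [alpha-iota 3, theta-zeta 13] → take alpha-iota (3); add iota.
Step 5: frontier [iota-theta 7, theta-zeta 13] → take iota-theta (7); add theta.
MST edges: eta-zeta, mu-zeta, alpha-zeta, alpha-iota, iota-theta; total weight 4+9+13+3+7 = 36.

36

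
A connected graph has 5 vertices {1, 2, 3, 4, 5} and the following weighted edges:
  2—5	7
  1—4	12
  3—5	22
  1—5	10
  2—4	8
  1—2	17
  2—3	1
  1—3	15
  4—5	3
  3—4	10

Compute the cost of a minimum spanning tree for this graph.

21

Sort edges by weight, then run Kruskal:
2—3 (1): add — endpoints in different components.
4—5 (3): add — endpoints in different components.
2—5 (7): add — endpoints in different components.
2—4 (8): skip — 2 and 4 already connected.
1—5 (10): add — endpoints in different components.
MST edges: 2—3, 4—5, 2—5, 1—5; total weight 1+3+7+10 = 21.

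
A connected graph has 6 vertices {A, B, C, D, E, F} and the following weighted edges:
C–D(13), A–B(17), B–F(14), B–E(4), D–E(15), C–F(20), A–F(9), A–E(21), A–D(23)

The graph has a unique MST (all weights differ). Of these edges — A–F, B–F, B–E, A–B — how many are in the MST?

3

Kruskal's algorithm — process edges by increasing weight (ties by edge label):
B–E (4): add. Components now {A} {B,E} {C} {D} {F}
A–F (9): add. Components now {A,F} {B,E} {C} {D}
C–D (13): add. Components now {A,F} {B,E} {C,D}
B–F (14): add. Components now {A,B,E,F} {C,D}
D–E (15): add. Components now {A,B,C,D,E,F}
MST edge set: {B–E, A–F, C–D, B–F, D–E}.
Of the listed edges, {A–F, B–F, B–E} are in the MST → 3.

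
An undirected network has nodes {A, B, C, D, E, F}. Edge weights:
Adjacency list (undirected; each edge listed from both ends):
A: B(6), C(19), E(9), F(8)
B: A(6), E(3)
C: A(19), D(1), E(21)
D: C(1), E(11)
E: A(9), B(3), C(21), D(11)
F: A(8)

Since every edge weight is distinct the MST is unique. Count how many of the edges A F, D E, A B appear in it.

Kruskal's algorithm — process edges by increasing weight (ties by edge label):
C D (1): add — endpoints in different components.
B E (3): add — endpoints in different components.
A B (6): add — endpoints in different components.
A F (8): add — endpoints in different components.
A E (9): skip — A and E already connected.
D E (11): add — endpoints in different components.
MST edge set: {C D, B E, A B, A F, D E}.
Of the listed edges, {A F, D E, A B} are in the MST → 3.

3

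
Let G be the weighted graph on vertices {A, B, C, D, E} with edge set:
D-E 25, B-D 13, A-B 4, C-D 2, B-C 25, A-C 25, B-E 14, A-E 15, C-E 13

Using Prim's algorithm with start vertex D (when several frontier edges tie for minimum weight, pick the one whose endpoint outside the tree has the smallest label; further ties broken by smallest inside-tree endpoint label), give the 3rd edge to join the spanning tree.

A-B

Grow the tree from D using Prim:
Step 1: cheapest edge leaving the tree is C-D (2); add C.
Step 2: cheapest edge leaving the tree is B-D (13); add B.
Step 3: cheapest edge leaving the tree is A-B (4); add A.
Step 4: cheapest edge leaving the tree is C-E (13); add E.
The 3rd edge added is A-B.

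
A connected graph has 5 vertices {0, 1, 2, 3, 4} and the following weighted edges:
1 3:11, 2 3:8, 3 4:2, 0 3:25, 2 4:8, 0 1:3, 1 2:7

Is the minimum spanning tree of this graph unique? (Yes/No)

No

Kruskal: consider edges lightest-first.
3 4 (2): add. Components now {0} {1} {2} {3,4}
0 1 (3): add. Components now {0,1} {2} {3,4}
1 2 (7): add. Components now {0,1,2} {3,4}
2 3 (8): add. Components now {0,1,2,3,4}
Non-tree edge 2 4 has weight 8, equal to the heaviest edge on its tree cycle — swapping gives another MST of the same weight. Not unique.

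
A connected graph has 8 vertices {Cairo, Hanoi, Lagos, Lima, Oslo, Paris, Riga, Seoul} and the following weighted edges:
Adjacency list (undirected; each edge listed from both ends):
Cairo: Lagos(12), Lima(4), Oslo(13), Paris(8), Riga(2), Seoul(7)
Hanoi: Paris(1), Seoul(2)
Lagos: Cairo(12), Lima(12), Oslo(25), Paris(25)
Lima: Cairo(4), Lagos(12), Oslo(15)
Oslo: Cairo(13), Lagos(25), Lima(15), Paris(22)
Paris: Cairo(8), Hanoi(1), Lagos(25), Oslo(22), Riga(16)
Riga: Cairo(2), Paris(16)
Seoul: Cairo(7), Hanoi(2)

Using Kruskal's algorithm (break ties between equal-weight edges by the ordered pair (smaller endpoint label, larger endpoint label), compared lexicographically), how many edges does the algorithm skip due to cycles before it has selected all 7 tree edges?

Sort edges by weight, then run Kruskal:
Hanoi–Paris (1): add — endpoints in different components.
Cairo–Riga (2): add — endpoints in different components.
Hanoi–Seoul (2): add — endpoints in different components.
Cairo–Lima (4): add — endpoints in different components.
Cairo–Seoul (7): add — endpoints in different components.
Cairo–Paris (8): skip — Cairo and Paris already connected.
Cairo–Lagos (12): add — endpoints in different components.
Lagos–Lima (12): skip — Lagos and Lima already connected.
Cairo–Oslo (13): add — endpoints in different components.
Edges rejected before the tree was complete: 2.

2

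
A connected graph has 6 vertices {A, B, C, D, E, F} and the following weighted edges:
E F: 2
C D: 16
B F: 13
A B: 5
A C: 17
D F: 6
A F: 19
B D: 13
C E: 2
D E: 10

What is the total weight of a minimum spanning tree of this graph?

Sort edges by weight, then run Kruskal:
C E (2): add. Components now {A} {B} {C,E} {D} {F}
E F (2): add. Components now {A} {B} {C,E,F} {D}
A B (5): add. Components now {A,B} {C,E,F} {D}
D F (6): add. Components now {A,B} {C,D,E,F}
D E (10): skip — D and E already connected.
B D (13): add. Components now {A,B,C,D,E,F}
MST edges: C E, E F, A B, D F, B D; total weight 2+2+5+6+13 = 28.

28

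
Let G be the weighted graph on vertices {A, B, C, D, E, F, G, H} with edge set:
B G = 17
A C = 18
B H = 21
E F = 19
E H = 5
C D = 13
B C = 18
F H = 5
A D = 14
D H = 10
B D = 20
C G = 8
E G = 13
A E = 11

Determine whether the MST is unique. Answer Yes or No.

Kruskal: consider edges lightest-first.
E H (5): add — endpoints in different components.
F H (5): add — endpoints in different components.
C G (8): add — endpoints in different components.
D H (10): add — endpoints in different components.
A E (11): add — endpoints in different components.
C D (13): add — endpoints in different components.
E G (13): skip — E and G already connected.
A D (14): skip — A and D already connected.
B G (17): add — endpoints in different components.
Non-tree edge E G has weight 13, equal to the heaviest edge on its tree cycle — swapping gives another MST of the same weight. Not unique.

No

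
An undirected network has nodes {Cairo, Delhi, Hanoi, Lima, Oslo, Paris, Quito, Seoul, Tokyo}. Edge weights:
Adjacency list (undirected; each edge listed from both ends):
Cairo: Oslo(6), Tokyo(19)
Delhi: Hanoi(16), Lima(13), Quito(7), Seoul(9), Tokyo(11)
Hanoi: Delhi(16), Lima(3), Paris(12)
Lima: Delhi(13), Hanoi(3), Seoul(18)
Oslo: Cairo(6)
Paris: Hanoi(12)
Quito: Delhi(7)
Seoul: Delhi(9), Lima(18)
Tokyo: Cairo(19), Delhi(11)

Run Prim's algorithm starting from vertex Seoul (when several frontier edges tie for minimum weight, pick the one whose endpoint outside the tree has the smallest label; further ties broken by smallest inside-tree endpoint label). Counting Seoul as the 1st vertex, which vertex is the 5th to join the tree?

Prim's algorithm from Seoul:
Step 1: frontier [Delhi–Seoul 9, Lima–Seoul 18] → take Delhi–Seoul (9); add Delhi.
Step 2: frontier [Delhi–Quito 7, Delhi–Tokyo 11, Delhi–Lima 13, Delhi–Hanoi 16, Lima–Seoul 18] → take Delhi–Quito (7); add Quito.
Step 3: frontier [Delhi–Tokyo 11, Delhi–Lima 13, Delhi–Hanoi 16, Lima–Seoul 18] → take Delhi–Tokyo (11); add Tokyo.
Step 4: frontier [Delhi–Lima 13, Delhi–Hanoi 16, Lima–Seoul 18, Cairo–Tokyo 19] → take Delhi–Lima (13); add Lima.
Step 5: frontier [Delhi–Hanoi 16, Hanoi–Lima 3, Cairo–Tokyo 19] → take Hanoi–Lima (3); add Hanoi.
Step 6: frontier [Hanoi–Paris 12, Cairo–Tokyo 19] → take Hanoi–Paris (12); add Paris.
Step 7: frontier [Cairo–Tokyo 19] → take Cairo–Tokyo (19); add Cairo.
Step 8: frontier [Cairo–Oslo 6] → take Cairo–Oslo (6); add Oslo.
Vertex order: Seoul, Delhi, Quito, Tokyo, Lima, Hanoi, Paris, Cairo, Oslo. The 5th vertex is Lima.

Lima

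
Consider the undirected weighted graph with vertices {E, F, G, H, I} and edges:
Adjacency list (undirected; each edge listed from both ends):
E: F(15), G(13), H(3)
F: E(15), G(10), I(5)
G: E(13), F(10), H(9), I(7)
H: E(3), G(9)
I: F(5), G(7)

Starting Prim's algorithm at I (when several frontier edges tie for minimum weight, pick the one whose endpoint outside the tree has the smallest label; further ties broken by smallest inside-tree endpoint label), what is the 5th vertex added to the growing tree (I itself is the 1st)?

E

Prim, starting at I.
Step 1: frontier [F–I 5, G–I 7] → take F–I (5); add F.
Step 2: frontier [F–G 10, E–F 15, G–I 7] → take G–I (7); add G.
Step 3: frontier [E–F 15, G–H 9, E–G 13] → take G–H (9); add H.
Step 4: frontier [E–F 15, E–G 13, E–H 3] → take E–H (3); add E.
Vertex order: I, F, G, H, E. The 5th vertex is E.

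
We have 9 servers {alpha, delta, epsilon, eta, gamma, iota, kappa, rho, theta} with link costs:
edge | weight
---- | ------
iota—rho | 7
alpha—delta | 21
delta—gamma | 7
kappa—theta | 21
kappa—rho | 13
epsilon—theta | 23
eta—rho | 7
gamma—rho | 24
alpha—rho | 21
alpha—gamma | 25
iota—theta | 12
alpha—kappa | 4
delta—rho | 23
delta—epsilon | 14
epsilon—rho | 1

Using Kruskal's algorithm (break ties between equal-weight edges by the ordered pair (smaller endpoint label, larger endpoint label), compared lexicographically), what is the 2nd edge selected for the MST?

Sort edges by weight, then run Kruskal:
epsilon—rho (1): add — endpoints in different components.
alpha—kappa (4): add — endpoints in different components.
delta—gamma (7): add — endpoints in different components.
eta—rho (7): add — endpoints in different components.
iota—rho (7): add — endpoints in different components.
iota—theta (12): add — endpoints in different components.
kappa—rho (13): add — endpoints in different components.
delta—epsilon (14): add — endpoints in different components.
The 2nd edge added is alpha—kappa.

alpha-kappa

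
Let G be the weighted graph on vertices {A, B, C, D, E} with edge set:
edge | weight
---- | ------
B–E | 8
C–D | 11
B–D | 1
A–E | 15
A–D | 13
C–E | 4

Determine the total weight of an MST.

26

Sort edges by weight, then run Kruskal:
B–D (1): add. Components now {A} {B,D} {C} {E}
C–E (4): add. Components now {A} {B,D} {C,E}
B–E (8): add. Components now {A} {B,C,D,E}
C–D (11): skip — C and D already connected.
A–D (13): add. Components now {A,B,C,D,E}
MST edges: B–D, C–E, B–E, A–D; total weight 1+4+8+13 = 26.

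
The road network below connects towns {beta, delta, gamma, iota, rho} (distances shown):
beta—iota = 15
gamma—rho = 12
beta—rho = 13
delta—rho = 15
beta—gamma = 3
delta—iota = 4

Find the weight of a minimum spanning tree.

Sort edges by weight, then run Kruskal:
beta—gamma (3): add. Components now {beta,gamma} {delta} {iota} {rho}
delta—iota (4): add. Components now {beta,gamma} {delta,iota} {rho}
gamma—rho (12): add. Components now {beta,gamma,rho} {delta,iota}
beta—rho (13): skip — beta and rho already connected.
beta—iota (15): add. Components now {beta,delta,gamma,iota,rho}
MST edges: beta—gamma, delta—iota, gamma—rho, beta—iota; total weight 3+4+12+15 = 34.

34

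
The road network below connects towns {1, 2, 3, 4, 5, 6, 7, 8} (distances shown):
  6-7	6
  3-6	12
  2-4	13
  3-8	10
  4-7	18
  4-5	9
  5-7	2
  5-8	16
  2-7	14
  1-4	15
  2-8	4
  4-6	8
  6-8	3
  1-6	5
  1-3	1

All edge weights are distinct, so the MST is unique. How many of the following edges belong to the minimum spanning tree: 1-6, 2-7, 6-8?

Sort edges by weight, then run Kruskal:
1-3 (1): add — endpoints in different components.
5-7 (2): add — endpoints in different components.
6-8 (3): add — endpoints in different components.
2-8 (4): add — endpoints in different components.
1-6 (5): add — endpoints in different components.
6-7 (6): add — endpoints in different components.
4-6 (8): add — endpoints in different components.
MST edge set: {1-3, 5-7, 6-8, 2-8, 1-6, 6-7, 4-6}.
Of the listed edges, {1-6, 6-8} are in the MST → 2.

2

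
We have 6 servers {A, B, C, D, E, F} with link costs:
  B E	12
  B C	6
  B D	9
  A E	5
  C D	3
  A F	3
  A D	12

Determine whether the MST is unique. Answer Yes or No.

Kruskal's algorithm — process edges by increasing weight (ties by edge label):
A F (3): add — endpoints in different components.
C D (3): add — endpoints in different components.
A E (5): add — endpoints in different components.
B C (6): add — endpoints in different components.
B D (9): skip — B and D already connected.
A D (12): add — endpoints in different components.
Non-tree edge B E has weight 12, equal to the heaviest edge on its tree cycle — swapping gives another MST of the same weight. Not unique.

No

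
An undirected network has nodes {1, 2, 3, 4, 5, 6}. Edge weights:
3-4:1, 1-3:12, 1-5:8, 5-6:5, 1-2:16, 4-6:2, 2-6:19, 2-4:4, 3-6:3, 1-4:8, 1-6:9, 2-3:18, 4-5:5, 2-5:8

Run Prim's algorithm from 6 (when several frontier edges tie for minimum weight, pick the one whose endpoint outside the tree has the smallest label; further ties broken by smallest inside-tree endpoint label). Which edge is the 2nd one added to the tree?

Prim's algorithm from 6:
Step 1: frontier [4-6 2, 3-6 3, 5-6 5, 1-6 9, 2-6 19] → take 4-6 (2); add 4.
Step 2: frontier [3-4 1, 2-4 4, 4-5 5, 1-4 8, 3-6 3, 5-6 5, 1-6 9, 2-6 19] → take 3-4 (1); add 3.
Step 3: frontier [1-3 12, 2-3 18, 2-4 4, 4-5 5, 1-4 8, 5-6 5, 1-6 9, 2-6 19] → take 2-4 (4); add 2.
Step 4: frontier [2-5 8, 1-2 16, 1-3 12, 4-5 5, 1-4 8, 5-6 5, 1-6 9] → take 4-5 (5); add 5.
Step 5: frontier [1-2 16, 1-3 12, 1-4 8, 1-5 8, 1-6 9] → take 1-4 (8); add 1.
The 2nd edge added is 3-4.

3-4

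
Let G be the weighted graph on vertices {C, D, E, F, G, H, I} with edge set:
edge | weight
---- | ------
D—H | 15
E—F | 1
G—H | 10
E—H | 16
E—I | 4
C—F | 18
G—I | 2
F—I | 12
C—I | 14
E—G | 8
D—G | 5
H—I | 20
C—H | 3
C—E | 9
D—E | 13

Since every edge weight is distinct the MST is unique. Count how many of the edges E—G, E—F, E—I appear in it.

Kruskal's algorithm — process edges by increasing weight (ties by edge label):
E—F (1): add — endpoints in different components.
G—I (2): add — endpoints in different components.
C—H (3): add — endpoints in different components.
E—I (4): add — endpoints in different components.
D—G (5): add — endpoints in different components.
E—G (8): skip — E and G already connected.
C—E (9): add — endpoints in different components.
MST edge set: {E—F, G—I, C—H, E—I, D—G, C—E}.
Of the listed edges, {E—F, E—I} are in the MST → 2.

2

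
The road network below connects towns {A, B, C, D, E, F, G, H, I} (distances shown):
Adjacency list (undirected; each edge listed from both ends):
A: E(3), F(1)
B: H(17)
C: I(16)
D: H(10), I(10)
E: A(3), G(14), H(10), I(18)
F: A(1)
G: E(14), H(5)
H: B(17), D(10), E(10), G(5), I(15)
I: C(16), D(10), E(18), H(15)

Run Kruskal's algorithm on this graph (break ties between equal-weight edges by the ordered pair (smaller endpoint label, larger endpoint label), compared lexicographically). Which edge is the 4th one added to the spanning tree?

Sort edges by weight, then run Kruskal:
A—F (1): add — endpoints in different components.
A—E (3): add — endpoints in different components.
G—H (5): add — endpoints in different components.
D—H (10): add — endpoints in different components.
D—I (10): add — endpoints in different components.
E—H (10): add — endpoints in different components.
E—G (14): skip — E and G already connected.
H—I (15): skip — H and I already connected.
C—I (16): add — endpoints in different components.
B—H (17): add — endpoints in different components.
The 4th edge added is D—H.

D-H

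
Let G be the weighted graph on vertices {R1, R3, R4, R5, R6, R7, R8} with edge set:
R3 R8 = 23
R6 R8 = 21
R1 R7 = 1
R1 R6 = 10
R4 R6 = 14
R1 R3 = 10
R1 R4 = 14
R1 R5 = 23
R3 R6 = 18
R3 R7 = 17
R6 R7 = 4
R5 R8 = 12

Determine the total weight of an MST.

62

Kruskal's algorithm — process edges by increasing weight (ties by edge label):
R1 R7 (1): add. Components now {R4} {R3} {R1,R7} {R6} {R8} {R5}
R6 R7 (4): add. Components now {R4} {R3} {R1,R6,R7} {R8} {R5}
R1 R3 (10): add. Components now {R4} {R1,R3,R6,R7} {R8} {R5}
R1 R6 (10): skip — R6 and R1 already connected.
R5 R8 (12): add. Components now {R4} {R1,R3,R6,R7} {R5,R8}
R1 R4 (14): add. Components now {R1,R3,R4,R6,R7} {R5,R8}
R4 R6 (14): skip — R4 and R6 already connected.
R3 R7 (17): skip — R3 and R7 already connected.
R3 R6 (18): skip — R3 and R6 already connected.
R6 R8 (21): add. Components now {R1,R3,R4,R5,R6,R7,R8}
MST edges: R1 R7, R6 R7, R1 R3, R5 R8, R1 R4, R6 R8; total weight 1+4+10+12+14+21 = 62.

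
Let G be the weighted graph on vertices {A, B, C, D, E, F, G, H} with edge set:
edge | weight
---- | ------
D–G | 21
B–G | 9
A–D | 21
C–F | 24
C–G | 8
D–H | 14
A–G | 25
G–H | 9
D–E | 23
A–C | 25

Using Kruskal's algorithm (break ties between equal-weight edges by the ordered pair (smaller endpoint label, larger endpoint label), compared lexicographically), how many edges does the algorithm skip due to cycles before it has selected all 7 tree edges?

1

Sort edges by weight, then run Kruskal:
C–G (8): add — endpoints in different components.
B–G (9): add — endpoints in different components.
G–H (9): add — endpoints in different components.
D–H (14): add — endpoints in different components.
A–D (21): add — endpoints in different components.
D–G (21): skip — D and G already connected.
D–E (23): add — endpoints in different components.
C–F (24): add — endpoints in different components.
Edges rejected before the tree was complete: 1.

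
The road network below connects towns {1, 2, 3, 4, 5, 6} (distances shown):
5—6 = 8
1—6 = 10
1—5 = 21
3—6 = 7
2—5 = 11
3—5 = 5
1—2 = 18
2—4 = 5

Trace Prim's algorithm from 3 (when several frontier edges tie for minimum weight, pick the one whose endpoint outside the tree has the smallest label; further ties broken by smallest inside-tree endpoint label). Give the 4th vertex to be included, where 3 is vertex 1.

1

Prim's algorithm from 3:
Step 1: frontier [3—5 5, 3—6 7] → take 3—5 (5); add 5.
Step 2: frontier [3—6 7, 5—6 8, 2—5 11, 1—5 21] → take 3—6 (7); add 6.
Step 3: frontier [2—5 11, 1—5 21, 1—6 10] → take 1—6 (10); add 1.
Step 4: frontier [1—2 18, 2—5 11] → take 2—5 (11); add 2.
Step 5: frontier [2—4 5] → take 2—4 (5); add 4.
Vertex order: 3, 5, 6, 1, 2, 4. The 4th vertex is 1.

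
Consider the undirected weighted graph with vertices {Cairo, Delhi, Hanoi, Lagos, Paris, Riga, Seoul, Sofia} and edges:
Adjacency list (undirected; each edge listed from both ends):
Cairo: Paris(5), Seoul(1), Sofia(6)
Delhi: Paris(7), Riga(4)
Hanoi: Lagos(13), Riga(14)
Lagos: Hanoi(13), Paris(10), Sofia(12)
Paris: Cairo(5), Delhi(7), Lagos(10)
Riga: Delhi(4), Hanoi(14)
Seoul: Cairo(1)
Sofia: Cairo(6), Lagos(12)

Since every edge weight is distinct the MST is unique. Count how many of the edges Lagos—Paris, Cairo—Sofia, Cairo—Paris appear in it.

3

Sort edges by weight, then run Kruskal:
Cairo—Seoul (1): add — endpoints in different components.
Delhi—Riga (4): add — endpoints in different components.
Cairo—Paris (5): add — endpoints in different components.
Cairo—Sofia (6): add — endpoints in different components.
Delhi—Paris (7): add — endpoints in different components.
Lagos—Paris (10): add — endpoints in different components.
Lagos—Sofia (12): skip — Lagos and Sofia already connected.
Hanoi—Lagos (13): add — endpoints in different components.
MST edge set: {Cairo—Seoul, Delhi—Riga, Cairo—Paris, Cairo—Sofia, Delhi—Paris, Lagos—Paris, Hanoi—Lagos}.
Of the listed edges, {Lagos—Paris, Cairo—Sofia, Cairo—Paris} are in the MST → 3.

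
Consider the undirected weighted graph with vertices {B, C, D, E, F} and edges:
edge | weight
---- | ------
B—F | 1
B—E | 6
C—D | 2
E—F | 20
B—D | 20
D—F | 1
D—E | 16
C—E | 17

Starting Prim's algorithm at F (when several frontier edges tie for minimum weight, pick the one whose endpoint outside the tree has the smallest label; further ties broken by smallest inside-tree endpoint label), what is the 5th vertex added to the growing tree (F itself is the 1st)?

Prim's algorithm from F:
Step 1: frontier [B—F 1, D—F 1, E—F 20] → take B—F (1); add B.
Step 2: frontier [B—E 6, B—D 20, D—F 1, E—F 20] → take D—F (1); add D.
Step 3: frontier [B—E 6, C—D 2, D—E 16, E—F 20] → take C—D (2); add C.
Step 4: frontier [B—E 6, C—E 17, D—E 16, E—F 20] → take B—E (6); add E.
Vertex order: F, B, D, C, E. The 5th vertex is E.

E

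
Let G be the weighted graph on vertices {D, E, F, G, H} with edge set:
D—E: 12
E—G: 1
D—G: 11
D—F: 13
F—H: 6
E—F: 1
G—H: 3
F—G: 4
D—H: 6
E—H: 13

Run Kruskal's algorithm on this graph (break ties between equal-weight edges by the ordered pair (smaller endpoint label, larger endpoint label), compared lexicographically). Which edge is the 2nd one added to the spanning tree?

E-G

Kruskal's algorithm — process edges by increasing weight (ties by edge label):
E—F (1): add. Components now {D} {E,F} {G} {H}
E—G (1): add. Components now {D} {E,F,G} {H}
G—H (3): add. Components now {D} {E,F,G,H}
F—G (4): skip — F and G already connected.
D—H (6): add. Components now {D,E,F,G,H}
The 2nd edge added is E—G.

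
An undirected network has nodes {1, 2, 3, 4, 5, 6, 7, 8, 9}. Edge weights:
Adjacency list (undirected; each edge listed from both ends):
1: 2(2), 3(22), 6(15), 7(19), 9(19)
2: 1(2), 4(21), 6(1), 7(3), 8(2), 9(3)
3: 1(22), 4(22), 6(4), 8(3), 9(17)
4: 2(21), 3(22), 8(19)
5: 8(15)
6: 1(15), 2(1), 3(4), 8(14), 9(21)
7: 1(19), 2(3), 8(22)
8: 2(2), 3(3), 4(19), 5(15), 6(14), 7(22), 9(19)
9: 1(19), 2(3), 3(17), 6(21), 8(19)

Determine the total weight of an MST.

Kruskal: consider edges lightest-first.
2—6 (1): add — endpoints in different components.
1—2 (2): add — endpoints in different components.
2—8 (2): add — endpoints in different components.
2—7 (3): add — endpoints in different components.
2—9 (3): add — endpoints in different components.
3—8 (3): add — endpoints in different components.
3—6 (4): skip — 3 and 6 already connected.
6—8 (14): skip — 6 and 8 already connected.
1—6 (15): skip — 1 and 6 already connected.
5—8 (15): add — endpoints in different components.
3—9 (17): skip — 3 and 9 already connected.
1—7 (19): skip — 1 and 7 already connected.
1—9 (19): skip — 1 and 9 already connected.
4—8 (19): add — endpoints in different components.
MST edges: 2—6, 1—2, 2—8, 2—7, 2—9, 3—8, 5—8, 4—8; total weight 1+2+2+3+3+3+15+19 = 48.

48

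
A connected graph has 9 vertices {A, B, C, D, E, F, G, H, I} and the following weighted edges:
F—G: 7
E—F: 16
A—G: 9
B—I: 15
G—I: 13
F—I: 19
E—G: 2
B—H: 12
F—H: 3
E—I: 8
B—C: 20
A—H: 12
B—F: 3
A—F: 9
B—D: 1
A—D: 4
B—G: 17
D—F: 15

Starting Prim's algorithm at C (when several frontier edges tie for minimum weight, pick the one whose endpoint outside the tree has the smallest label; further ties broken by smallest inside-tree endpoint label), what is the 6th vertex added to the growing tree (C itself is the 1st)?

A

Grow the tree from C using Prim:
Step 1: cheapest edge leaving the tree is B—C (20); add B.
Step 2: cheapest edge leaving the tree is B—D (1); add D.
Step 3: cheapest edge leaving the tree is B—F (3); add F.
Step 4: cheapest edge leaving the tree is F—H (3); add H.
Step 5: cheapest edge leaving the tree is A—D (4); add A.
Step 6: cheapest edge leaving the tree is F—G (7); add G.
Step 7: cheapest edge leaving the tree is E—G (2); add E.
Step 8: cheapest edge leaving the tree is E—I (8); add I.
Vertex order: C, B, D, F, H, A, G, E, I. The 6th vertex is A.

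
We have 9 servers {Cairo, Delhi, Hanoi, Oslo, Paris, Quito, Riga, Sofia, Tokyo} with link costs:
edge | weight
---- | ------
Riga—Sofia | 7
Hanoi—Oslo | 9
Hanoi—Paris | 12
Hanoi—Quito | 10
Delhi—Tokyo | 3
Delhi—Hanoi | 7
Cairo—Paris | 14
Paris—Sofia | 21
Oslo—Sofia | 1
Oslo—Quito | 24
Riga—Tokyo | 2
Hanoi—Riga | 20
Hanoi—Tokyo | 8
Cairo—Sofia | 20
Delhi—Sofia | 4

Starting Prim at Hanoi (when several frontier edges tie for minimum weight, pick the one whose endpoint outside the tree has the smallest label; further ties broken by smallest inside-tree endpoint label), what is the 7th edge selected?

Hanoi-Paris

Prim's algorithm from Hanoi:
Step 1: cheapest edge leaving the tree is Delhi—Hanoi (7); add Delhi.
Step 2: cheapest edge leaving the tree is Delhi—Tokyo (3); add Tokyo.
Step 3: cheapest edge leaving the tree is Riga—Tokyo (2); add Riga.
Step 4: cheapest edge leaving the tree is Delhi—Sofia (4); add Sofia.
Step 5: cheapest edge leaving the tree is Oslo—Sofia (1); add Oslo.
Step 6: cheapest edge leaving the tree is Hanoi—Quito (10); add Quito.
Step 7: cheapest edge leaving the tree is Hanoi—Paris (12); add Paris.
Step 8: cheapest edge leaving the tree is Cairo—Paris (14); add Cairo.
The 7th edge added is Hanoi—Paris.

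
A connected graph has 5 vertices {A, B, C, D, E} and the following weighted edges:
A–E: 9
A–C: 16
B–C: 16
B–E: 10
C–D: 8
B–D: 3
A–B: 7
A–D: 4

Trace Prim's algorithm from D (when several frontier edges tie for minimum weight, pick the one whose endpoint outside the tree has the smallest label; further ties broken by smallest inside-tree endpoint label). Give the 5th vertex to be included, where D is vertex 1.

Grow the tree from D using Prim:
Step 1: frontier [B–D 3, A–D 4, C–D 8] → take B–D (3); add B.
Step 2: frontier [A–B 7, B–E 10, B–C 16, A–D 4, C–D 8] → take A–D (4); add A.
Step 3: frontier [A–E 9, A–C 16, B–E 10, B–C 16, C–D 8] → take C–D (8); add C.
Step 4: frontier [A–E 9, B–E 10] → take A–E (9); add E.
Vertex order: D, B, A, C, E. The 5th vertex is E.

E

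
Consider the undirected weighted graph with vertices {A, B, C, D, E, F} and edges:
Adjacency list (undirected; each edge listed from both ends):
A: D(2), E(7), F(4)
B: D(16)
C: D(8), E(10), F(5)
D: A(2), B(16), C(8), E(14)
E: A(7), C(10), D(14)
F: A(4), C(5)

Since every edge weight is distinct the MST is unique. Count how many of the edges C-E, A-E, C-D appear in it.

Kruskal's algorithm — process edges by increasing weight (ties by edge label):
A-D (2): add — endpoints in different components.
A-F (4): add — endpoints in different components.
C-F (5): add — endpoints in different components.
A-E (7): add — endpoints in different components.
C-D (8): skip — C and D already connected.
C-E (10): skip — C and E already connected.
D-E (14): skip — D and E already connected.
B-D (16): add — endpoints in different components.
MST edge set: {A-D, A-F, C-F, A-E, B-D}.
Of the listed edges, {A-E} are in the MST → 1.

1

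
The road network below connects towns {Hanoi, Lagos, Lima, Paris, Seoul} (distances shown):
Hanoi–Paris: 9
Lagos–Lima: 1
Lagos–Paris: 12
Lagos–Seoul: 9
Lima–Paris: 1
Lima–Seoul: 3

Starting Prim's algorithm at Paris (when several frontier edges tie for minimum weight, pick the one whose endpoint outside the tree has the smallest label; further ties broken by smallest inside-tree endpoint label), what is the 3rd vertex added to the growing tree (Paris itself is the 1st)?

Lagos

Prim's algorithm from Paris:
Step 1: frontier [Lima–Paris 1, Hanoi–Paris 9, Lagos–Paris 12] → take Lima–Paris (1); add Lima.
Step 2: frontier [Lagos–Lima 1, Lima–Seoul 3, Hanoi–Paris 9, Lagos–Paris 12] → take Lagos–Lima (1); add Lagos.
Step 3: frontier [Lagos–Seoul 9, Lima–Seoul 3, Hanoi–Paris 9] → take Lima–Seoul (3); add Seoul.
Step 4: frontier [Hanoi–Paris 9] → take Hanoi–Paris (9); add Hanoi.
Vertex order: Paris, Lima, Lagos, Seoul, Hanoi. The 3rd vertex is Lagos.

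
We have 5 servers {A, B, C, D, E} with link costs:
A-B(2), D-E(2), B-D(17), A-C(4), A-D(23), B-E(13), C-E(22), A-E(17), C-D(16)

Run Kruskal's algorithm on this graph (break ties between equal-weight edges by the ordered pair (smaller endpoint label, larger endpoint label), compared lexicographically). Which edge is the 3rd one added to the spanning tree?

Kruskal: consider edges lightest-first.
A-B (2): add. Components now {A,B} {C} {D} {E}
D-E (2): add. Components now {A,B} {C} {D,E}
A-C (4): add. Components now {A,B,C} {D,E}
B-E (13): add. Components now {A,B,C,D,E}
The 3rd edge added is A-C.

A-C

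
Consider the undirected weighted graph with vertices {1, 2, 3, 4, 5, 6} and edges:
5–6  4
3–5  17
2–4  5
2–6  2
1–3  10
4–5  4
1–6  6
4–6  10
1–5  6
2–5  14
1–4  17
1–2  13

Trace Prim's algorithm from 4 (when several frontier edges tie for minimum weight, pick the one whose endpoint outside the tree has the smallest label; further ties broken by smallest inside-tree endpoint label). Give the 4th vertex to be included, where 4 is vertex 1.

Prim, starting at 4.
Step 1: frontier [4–5 4, 2–4 5, 4–6 10, 1–4 17] → take 4–5 (4); add 5.
Step 2: frontier [2–4 5, 4–6 10, 1–4 17, 5–6 4, 1–5 6, 2–5 14, 3–5 17] → take 5–6 (4); add 6.
Step 3: frontier [2–4 5, 1–4 17, 1–5 6, 2–5 14, 3–5 17, 2–6 2, 1–6 6] → take 2–6 (2); add 2.
Step 4: frontier [1–2 13, 1–4 17, 1–5 6, 3–5 17, 1–6 6] → take 1–5 (6); add 1.
Step 5: frontier [1–3 10, 3–5 17] → take 1–3 (10); add 3.
Vertex order: 4, 5, 6, 2, 1, 3. The 4th vertex is 2.

2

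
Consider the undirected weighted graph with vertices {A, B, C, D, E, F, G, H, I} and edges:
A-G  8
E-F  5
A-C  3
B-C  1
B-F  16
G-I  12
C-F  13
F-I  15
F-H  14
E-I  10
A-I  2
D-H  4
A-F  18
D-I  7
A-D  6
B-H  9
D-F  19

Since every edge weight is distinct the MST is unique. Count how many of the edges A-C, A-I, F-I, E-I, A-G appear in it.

Kruskal's algorithm — process edges by increasing weight (ties by edge label):
B-C (1): add — endpoints in different components.
A-I (2): add — endpoints in different components.
A-C (3): add — endpoints in different components.
D-H (4): add — endpoints in different components.
E-F (5): add — endpoints in different components.
A-D (6): add — endpoints in different components.
D-I (7): skip — D and I already connected.
A-G (8): add — endpoints in different components.
B-H (9): skip — B and H already connected.
E-I (10): add — endpoints in different components.
MST edge set: {B-C, A-I, A-C, D-H, E-F, A-D, A-G, E-I}.
Of the listed edges, {A-C, A-I, E-I, A-G} are in the MST → 4.

4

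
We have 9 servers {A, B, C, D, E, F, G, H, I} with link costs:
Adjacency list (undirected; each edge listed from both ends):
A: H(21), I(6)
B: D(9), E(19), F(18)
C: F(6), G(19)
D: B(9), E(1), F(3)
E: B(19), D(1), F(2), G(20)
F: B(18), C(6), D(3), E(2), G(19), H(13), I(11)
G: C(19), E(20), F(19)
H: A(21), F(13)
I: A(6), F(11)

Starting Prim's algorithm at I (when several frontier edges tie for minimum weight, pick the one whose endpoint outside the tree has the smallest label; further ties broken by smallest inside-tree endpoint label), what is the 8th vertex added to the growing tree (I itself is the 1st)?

H

Prim's algorithm from I:
Step 1: frontier [A-I 6, F-I 11] → take A-I (6); add A.
Step 2: frontier [A-H 21, F-I 11] → take F-I (11); add F.
Step 3: frontier [A-H 21, E-F 2, D-F 3, C-F 6, F-H 13, B-F 18, F-G 19] → take E-F (2); add E.
Step 4: frontier [A-H 21, D-E 1, B-E 19, E-G 20, D-F 3, C-F 6, F-H 13, B-F 18, F-G 19] → take D-E (1); add D.
Step 5: frontier [A-H 21, B-D 9, B-E 19, E-G 20, C-F 6, F-H 13, B-F 18, F-G 19] → take C-F (6); add C.
Step 6: frontier [A-H 21, C-G 19, B-D 9, B-E 19, E-G 20, F-H 13, B-F 18, F-G 19] → take B-D (9); add B.
Step 7: frontier [A-H 21, C-G 19, E-G 20, F-H 13, F-G 19] → take F-H (13); add H.
Step 8: frontier [C-G 19, E-G 20, F-G 19] → take C-G (19); add G.
Vertex order: I, A, F, E, D, C, B, H, G. The 8th vertex is H.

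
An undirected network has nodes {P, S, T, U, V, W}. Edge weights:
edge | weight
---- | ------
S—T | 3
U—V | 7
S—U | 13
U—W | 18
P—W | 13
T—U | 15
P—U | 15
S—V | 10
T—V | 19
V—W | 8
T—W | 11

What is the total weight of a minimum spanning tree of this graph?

Kruskal's algorithm — process edges by increasing weight (ties by edge label):
S—T (3): add — endpoints in different components.
U—V (7): add — endpoints in different components.
V—W (8): add — endpoints in different components.
S—V (10): add — endpoints in different components.
T—W (11): skip — T and W already connected.
P—W (13): add — endpoints in different components.
MST edges: S—T, U—V, V—W, S—V, P—W; total weight 3+7+8+10+13 = 41.

41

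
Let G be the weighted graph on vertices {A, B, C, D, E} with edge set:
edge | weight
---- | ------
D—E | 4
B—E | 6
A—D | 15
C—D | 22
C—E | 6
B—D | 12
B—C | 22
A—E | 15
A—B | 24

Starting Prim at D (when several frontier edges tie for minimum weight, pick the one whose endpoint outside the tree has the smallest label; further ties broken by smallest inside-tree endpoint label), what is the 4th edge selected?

A-D

Prim, starting at D.
Step 1: cheapest edge leaving the tree is D—E (4); add E.
Step 2: cheapest edge leaving the tree is B—E (6); add B.
Step 3: cheapest edge leaving the tree is C—E (6); add C.
Step 4: cheapest edge leaving the tree is A—D (15); add A.
The 4th edge added is A—D.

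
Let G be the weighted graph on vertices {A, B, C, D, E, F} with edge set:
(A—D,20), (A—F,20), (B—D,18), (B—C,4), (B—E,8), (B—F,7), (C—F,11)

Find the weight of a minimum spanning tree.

57

Prim, starting at D.
Step 1: cheapest edge leaving the tree is B—D (18); add B.
Step 2: cheapest edge leaving the tree is B—C (4); add C.
Step 3: cheapest edge leaving the tree is B—F (7); add F.
Step 4: cheapest edge leaving the tree is B—E (8); add E.
Step 5: cheapest edge leaving the tree is A—D (20); add A.
MST edges: B—D, B—C, B—F, B—E, A—D; total weight 18+4+7+8+20 = 57.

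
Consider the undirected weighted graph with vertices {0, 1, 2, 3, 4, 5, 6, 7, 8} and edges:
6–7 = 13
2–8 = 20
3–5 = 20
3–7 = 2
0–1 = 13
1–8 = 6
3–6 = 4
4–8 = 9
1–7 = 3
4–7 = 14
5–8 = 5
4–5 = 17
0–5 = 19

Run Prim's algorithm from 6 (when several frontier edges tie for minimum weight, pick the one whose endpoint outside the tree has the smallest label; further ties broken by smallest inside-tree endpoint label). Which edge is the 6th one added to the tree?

4-8

Prim, starting at 6.
Step 1: cheapest edge leaving the tree is 3–6 (4); add 3.
Step 2: cheapest edge leaving the tree is 3–7 (2); add 7.
Step 3: cheapest edge leaving the tree is 1–7 (3); add 1.
Step 4: cheapest edge leaving the tree is 1–8 (6); add 8.
Step 5: cheapest edge leaving the tree is 5–8 (5); add 5.
Step 6: cheapest edge leaving the tree is 4–8 (9); add 4.
Step 7: cheapest edge leaving the tree is 0–1 (13); add 0.
Step 8: cheapest edge leaving the tree is 2–8 (20); add 2.
The 6th edge added is 4–8.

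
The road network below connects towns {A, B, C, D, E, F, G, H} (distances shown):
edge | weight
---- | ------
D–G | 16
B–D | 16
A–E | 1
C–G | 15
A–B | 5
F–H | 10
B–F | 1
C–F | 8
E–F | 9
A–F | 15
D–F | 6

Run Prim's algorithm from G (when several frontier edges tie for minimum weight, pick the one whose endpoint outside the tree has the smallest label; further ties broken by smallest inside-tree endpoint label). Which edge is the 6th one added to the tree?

D-F

Grow the tree from G using Prim:
Step 1: cheapest edge leaving the tree is C–G (15); add C.
Step 2: cheapest edge leaving the tree is C–F (8); add F.
Step 3: cheapest edge leaving the tree is B–F (1); add B.
Step 4: cheapest edge leaving the tree is A–B (5); add A.
Step 5: cheapest edge leaving the tree is A–E (1); add E.
Step 6: cheapest edge leaving the tree is D–F (6); add D.
Step 7: cheapest edge leaving the tree is F–H (10); add H.
The 6th edge added is D–F.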